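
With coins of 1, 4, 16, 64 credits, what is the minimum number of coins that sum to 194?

5

Greedy: take as many of the largest coin as possible, then repeat with the remainder.
194 = 3×64 + 2×1
Total coins = 3 + 2 = 5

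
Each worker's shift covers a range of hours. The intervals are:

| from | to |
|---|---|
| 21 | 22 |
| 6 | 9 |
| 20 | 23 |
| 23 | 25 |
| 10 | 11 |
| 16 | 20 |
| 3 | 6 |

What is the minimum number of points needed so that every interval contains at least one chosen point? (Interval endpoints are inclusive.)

5

Sorted: [3,6] [6,9] [10,11] [16,20] [21,22] [20,23] [23,25]
{[3,6],[6,9]} hit by 6; {[10,11]} hit by 11; {[16,20]} hit by 20; {[21,22],[20,23]} hit by 22; {[23,25]} hit by 25.
Points: 6, 11, 20, 22, 25 (5 total).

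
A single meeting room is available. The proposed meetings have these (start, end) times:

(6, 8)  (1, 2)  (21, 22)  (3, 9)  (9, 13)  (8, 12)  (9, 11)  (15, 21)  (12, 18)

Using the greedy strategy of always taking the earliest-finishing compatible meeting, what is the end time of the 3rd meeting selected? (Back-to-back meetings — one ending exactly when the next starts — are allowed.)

11

Sort by end time and greedily take each interval whose start is ≥ the last chosen end.
By end time: (1,2), (6,8), (3,9), (9,11), (8,12), (9,13), (12,18), (15,21), (21,22).
Pick (1,2); next start ≥ 2 → (6,8); next start ≥ 8 → (9,11); next start ≥ 11 → (12,18); next start ≥ 18 → (21,22).
Selected: (1,2) (6,8) (9,11) (12,18) (21,22)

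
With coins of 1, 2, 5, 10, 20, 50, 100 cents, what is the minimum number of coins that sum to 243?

6

Greedy: take as many of the largest coin as possible, then repeat with the remainder.
243 = 2×100 + 2×20 + 1×2 + 1×1
Total coins = 2 + 2 + 1 + 1 = 6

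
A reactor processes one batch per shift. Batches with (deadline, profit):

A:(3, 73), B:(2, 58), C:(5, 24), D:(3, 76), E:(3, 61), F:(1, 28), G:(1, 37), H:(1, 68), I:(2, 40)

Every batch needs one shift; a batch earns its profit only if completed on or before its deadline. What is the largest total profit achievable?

Sort by profit descending; place each in the latest free slot ≤ its deadline.
Profit order: D=76 A=73 H=68 E=61 B=58 I=40 G=37 F=28 C=24
Assign: D→slot 3, A→slot 2, H→slot 1, E skipped, B skipped, I skipped, G skipped, F skipped, C→slot 5.
Slots: [1:H] [2:A] [3:D] [5:C]
Profit = 68 + 73 + 76 + 24 = 241

241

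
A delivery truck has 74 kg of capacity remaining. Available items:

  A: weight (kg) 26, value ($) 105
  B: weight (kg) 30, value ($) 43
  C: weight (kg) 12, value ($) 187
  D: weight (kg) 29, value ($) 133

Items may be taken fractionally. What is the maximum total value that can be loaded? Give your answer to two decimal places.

435.03

Greedy by value/weight ratio, highest first.
Ratios (sorted): C 15.58, D 4.59, A 4.04, B 1.43
take C (12 @ 187); take D (29 @ 133); take A (26 @ 105); take 7/30 of B → 10.03. Capacity used 74/74.
Total value = 435.03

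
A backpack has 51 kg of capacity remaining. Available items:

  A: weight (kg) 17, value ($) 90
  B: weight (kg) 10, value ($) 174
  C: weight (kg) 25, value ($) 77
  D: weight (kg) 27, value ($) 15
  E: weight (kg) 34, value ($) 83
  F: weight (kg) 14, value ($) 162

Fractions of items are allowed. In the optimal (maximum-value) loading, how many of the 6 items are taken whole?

Sort by value per unit weight and fill in that order.
Order: B (174/10=17.40) > F (162/14=11.57) > A (90/17=5.29) > C (77/25=3.08) > E (83/34=2.44) > D (15/27=0.56)
Fill: take B (10 @ 174) → take F (14 @ 162) → take A (17 @ 90) → take 10/25 of C → 30.80; 51/51 used.
3 item(s) taken whole; one partial (take 10/25 of C).

3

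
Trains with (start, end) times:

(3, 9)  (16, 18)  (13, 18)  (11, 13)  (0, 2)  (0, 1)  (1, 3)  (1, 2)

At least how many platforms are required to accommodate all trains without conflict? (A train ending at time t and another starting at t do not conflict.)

Events (time:±→running): 0:+→1 0:+→2 1:-→1 1:+→2 1:+→3 … peak 3.

3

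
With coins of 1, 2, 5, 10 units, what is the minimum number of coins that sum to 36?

5

36 − 3×10→6 − 1×5→1 − 1×1→0
Total coins = 3 + 1 + 1 = 5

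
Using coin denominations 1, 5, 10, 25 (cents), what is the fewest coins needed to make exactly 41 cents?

Greedy: take as many of the largest coin as possible, then repeat with the remainder.
41 − 1×25→16 − 1×10→6 − 1×5→1 − 1×1→0
Total coins = 1 + 1 + 1 + 1 = 4

4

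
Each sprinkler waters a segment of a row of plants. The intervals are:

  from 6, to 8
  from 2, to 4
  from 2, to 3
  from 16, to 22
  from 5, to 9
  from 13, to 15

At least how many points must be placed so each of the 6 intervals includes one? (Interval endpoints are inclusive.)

4

By right end: [2,3]  [2,4]  [6,8]  [5,9]  [13,15]  [16,22]
[2,3] uncovered → point at 3; [6,8] uncovered → point at 8; [13,15] uncovered → point at 15; [16,22] uncovered → point at 22.
Points: 3, 8, 15, 22 (4 total).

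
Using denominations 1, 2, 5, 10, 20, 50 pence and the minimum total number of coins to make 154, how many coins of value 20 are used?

0

Greedy: take as many of the largest coin as possible, then repeat with the remainder.
154 = 3×50 + 2×2
Count of 20: 0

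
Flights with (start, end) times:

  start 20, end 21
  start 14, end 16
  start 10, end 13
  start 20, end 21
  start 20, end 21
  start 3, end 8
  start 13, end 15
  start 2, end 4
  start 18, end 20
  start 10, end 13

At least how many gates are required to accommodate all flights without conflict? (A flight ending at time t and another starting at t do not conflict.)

3

Count concurrent intervals with a sweep; the peak is the room count.
starts: [2, 3, 10, 10, 13, 14, 18, 20, 20, 20]
ends:   [4, 8, 13, 13, 15, 16, 20, 21, 21, 21]
s2→1 s3→2 e4→1 e8→0 s10→1 s10→2 e13→1 e13→0 s13→1 s14→2 e15→1 e16→0 s18→1 e20→0 s20→1 s20→2 s20→3  — peak 3.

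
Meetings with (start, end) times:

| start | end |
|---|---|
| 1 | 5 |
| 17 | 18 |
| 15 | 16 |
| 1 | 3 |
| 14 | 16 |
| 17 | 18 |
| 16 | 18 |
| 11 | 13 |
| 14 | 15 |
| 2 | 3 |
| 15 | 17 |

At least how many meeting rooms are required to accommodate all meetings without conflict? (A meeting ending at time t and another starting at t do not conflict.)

The answer is the maximum number of intervals overlapping at any instant.
Events (time:±→running): 1:+→1 1:+→2 2:+→3 … peak 3.

3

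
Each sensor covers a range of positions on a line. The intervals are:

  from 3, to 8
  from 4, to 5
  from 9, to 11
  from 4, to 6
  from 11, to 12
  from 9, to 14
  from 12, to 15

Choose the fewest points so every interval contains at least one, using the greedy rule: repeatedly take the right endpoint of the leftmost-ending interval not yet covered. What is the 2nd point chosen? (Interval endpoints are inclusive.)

Sort by right endpoint; whenever an interval is uncovered, place a point at its right end.
Sorted: [4,5] [4,6] [3,8] [9,11] [11,12] [9,14] [12,15]
{[4,5],[4,6],[3,8]} hit by 5; {[9,11],[11,12],[9,14]} hit by 11; {[12,15]} hit by 15.
Points: 5, 11, 15 (3 total).

11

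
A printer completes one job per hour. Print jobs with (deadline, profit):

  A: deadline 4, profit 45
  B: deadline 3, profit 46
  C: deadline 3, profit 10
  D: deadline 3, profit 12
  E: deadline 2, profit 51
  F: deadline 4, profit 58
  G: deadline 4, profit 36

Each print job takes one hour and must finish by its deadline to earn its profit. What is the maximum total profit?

Take jobs in profit order; each goes to the latest open slot no later than its deadline.
By profit: F(d4,58), E(d2,51), B(d3,46), A(d4,45), G(d4,36), D(d3,12), C(d3,10)
F→slot 4; E→slot 2; B→slot 3; A→slot 1; G skipped; D skipped; C skipped.
Profit = 45 + 51 + 46 + 58 = 200

200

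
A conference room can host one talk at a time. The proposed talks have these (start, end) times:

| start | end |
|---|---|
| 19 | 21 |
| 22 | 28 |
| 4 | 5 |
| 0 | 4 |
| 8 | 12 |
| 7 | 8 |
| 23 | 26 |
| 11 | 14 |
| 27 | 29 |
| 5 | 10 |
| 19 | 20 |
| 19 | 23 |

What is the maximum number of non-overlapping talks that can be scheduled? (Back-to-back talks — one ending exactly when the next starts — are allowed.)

7

Sort by end time and greedily take each interval whose start is ≥ the last chosen end.
By end time: (0,4), (4,5), (7,8), (5,10), (8,12), (11,14), (19,20), (19,21), (19,23), (23,26), (22,28), (27,29).
Pick (0,4); next start ≥ 4 → (4,5); next start ≥ 5 → (7,8); next start ≥ 8 → (8,12); next start ≥ 12 → (19,20); next start ≥ 20 → (23,26); next start ≥ 26 → (27,29).
Selected 7 talks.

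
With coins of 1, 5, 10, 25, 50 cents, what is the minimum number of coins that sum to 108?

108 − 2×50→8 − 1×5→3 − 3×1→0
Total coins = 2 + 1 + 3 = 6

6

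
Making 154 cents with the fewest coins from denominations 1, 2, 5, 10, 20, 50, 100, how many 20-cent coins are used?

0

154 = 1×100 + 1×50 + 2×2
Count of 20: 0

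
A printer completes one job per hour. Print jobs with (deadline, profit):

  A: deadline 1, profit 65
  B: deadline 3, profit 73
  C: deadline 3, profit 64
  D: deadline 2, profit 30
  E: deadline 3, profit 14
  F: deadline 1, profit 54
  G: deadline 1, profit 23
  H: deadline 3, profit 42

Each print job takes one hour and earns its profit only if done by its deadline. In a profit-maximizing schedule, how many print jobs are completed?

By profit: B(d3,73), A(d1,65), C(d3,64), F(d1,54), H(d3,42), D(d2,30), G(d1,23), E(d3,14)
B→slot 3; A→slot 1; C→slot 2; F skipped; H skipped; D skipped; G skipped; E skipped.
3 of 8 scheduled.

3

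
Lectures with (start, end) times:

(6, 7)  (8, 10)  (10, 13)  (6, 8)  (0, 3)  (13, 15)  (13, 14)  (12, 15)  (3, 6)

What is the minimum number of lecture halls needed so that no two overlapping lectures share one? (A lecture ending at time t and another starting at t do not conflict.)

Count concurrent intervals with a sweep; the peak is the room count.
starts: [0, 3, 6, 6, 8, 10, 12, 13, 13]
ends:   [3, 6, 7, 8, 10, 13, 14, 15, 15]
s0→1 e3→0 s3→1 e6→0 s6→1 s6→2 e7→1 e8→0 s8→1 e10→0 s10→1 s12→2 e13→1 s13→2 s13→3  — peak 3.

3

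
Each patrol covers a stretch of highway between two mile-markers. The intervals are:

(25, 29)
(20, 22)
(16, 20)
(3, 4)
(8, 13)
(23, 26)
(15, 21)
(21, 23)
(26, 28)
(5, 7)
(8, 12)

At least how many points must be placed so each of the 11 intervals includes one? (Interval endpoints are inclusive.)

Sorted: [3,4] [5,7] [8,12] [8,13] [16,20] [15,21] [20,22] [21,23] [23,26] [26,28] [25,29]
{[3,4]} hit by 4; {[5,7]} hit by 7; {[8,12],[8,13]} hit by 12; {[16,20],[15,21],[20,22]} hit by 20; {[21,23],[23,26]} hit by 23; {[26,28],[25,29]} hit by 28.
Points: 4, 7, 12, 20, 23, 28 (6 total).

6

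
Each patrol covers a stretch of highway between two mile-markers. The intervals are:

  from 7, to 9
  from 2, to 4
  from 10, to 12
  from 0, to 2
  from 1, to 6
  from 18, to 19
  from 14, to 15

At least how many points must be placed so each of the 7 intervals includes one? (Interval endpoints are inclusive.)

5

Sort by right endpoint; whenever an interval is uncovered, place a point at its right end.
By right end: [0,2]  [2,4]  [1,6]  [7,9]  [10,12]  [14,15]  [18,19]
[0,2] uncovered → point at 2; [7,9] uncovered → point at 9; [10,12] uncovered → point at 12; [14,15] uncovered → point at 15; [18,19] uncovered → point at 19.
Points: 2, 9, 12, 15, 19 (5 total).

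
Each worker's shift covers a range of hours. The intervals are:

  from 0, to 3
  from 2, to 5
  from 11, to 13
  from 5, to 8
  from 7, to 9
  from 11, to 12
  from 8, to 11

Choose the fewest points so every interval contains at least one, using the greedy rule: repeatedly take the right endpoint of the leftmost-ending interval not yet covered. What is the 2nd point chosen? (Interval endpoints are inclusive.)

8

Sort by right endpoint; whenever an interval is uncovered, place a point at its right end.
By right end: [0,3]  [2,5]  [5,8]  [7,9]  [8,11]  [11,12]  [11,13]
[0,3] uncovered → point at 3; [5,8] uncovered → point at 8; [11,12] uncovered → point at 12.
Points: 3, 8, 12 (3 total).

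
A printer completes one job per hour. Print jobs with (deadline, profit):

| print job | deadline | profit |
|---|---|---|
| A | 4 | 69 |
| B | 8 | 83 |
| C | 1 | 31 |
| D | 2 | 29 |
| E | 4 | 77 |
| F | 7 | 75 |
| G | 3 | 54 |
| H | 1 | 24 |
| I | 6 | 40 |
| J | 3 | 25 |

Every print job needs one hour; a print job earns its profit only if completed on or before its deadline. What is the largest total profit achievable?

429

Sort by profit descending; place each in the latest free slot ≤ its deadline.
By profit: B(d8,83), E(d4,77), F(d7,75), A(d4,69), G(d3,54), I(d6,40), C(d1,31), D(d2,29), J(d3,25), H(d1,24)
B→slot 8; E→slot 4; F→slot 7; A→slot 3; G→slot 2; I→slot 6; C→slot 1; D skipped; J skipped; H skipped.
Profit = 31 + 54 + 69 + 77 + 40 + 75 + 83 = 429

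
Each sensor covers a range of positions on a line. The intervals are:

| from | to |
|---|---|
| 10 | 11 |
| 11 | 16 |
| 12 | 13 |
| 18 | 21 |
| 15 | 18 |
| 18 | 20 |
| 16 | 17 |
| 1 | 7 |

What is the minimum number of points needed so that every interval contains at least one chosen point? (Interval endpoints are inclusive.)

Process intervals by earliest right end; each time one isn't hit yet, stab at its right endpoint.
By right end: [1,7]  [10,11]  [12,13]  [11,16]  [16,17]  [15,18]  [18,20]  [18,21]
[1,7] uncovered → point at 7; [10,11] uncovered → point at 11; [12,13] uncovered → point at 13; [16,17] uncovered → point at 17; [18,20] uncovered → point at 20.
Points: 7, 11, 13, 17, 20 (5 total).

5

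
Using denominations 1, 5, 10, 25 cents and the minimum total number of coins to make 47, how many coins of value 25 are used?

Use the largest denomination that fits, subtract, and repeat.
47 = 1×25 + 2×10 + 2×1
Count of 25: 1

1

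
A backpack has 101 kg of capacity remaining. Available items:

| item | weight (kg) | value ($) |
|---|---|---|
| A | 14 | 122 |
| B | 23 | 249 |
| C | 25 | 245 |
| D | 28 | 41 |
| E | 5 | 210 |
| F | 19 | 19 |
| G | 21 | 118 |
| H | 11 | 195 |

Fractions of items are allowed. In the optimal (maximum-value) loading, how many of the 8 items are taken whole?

Ratios (sorted): E 42.00, H 17.73, B 10.83, C 9.80, A 8.71, G 5.62, D 1.46, F 1.00
take E (5 @ 210); take H (11 @ 195); take B (23 @ 249); take C (25 @ 245); take A (14 @ 122); take G (21 @ 118); take 2/28 of D → 2.93. Capacity used 101/101.
6 item(s) taken whole; one partial (take 2/28 of D).

6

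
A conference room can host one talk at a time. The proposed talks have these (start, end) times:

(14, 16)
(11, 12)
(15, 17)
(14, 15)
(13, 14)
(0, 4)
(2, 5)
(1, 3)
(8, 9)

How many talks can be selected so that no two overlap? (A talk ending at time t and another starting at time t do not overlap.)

Order by finish time; keep every interval that doesn't clash with the previous kept one.
Sorted by end: (1,3)  (0,4)  (2,5)  (8,9)  (11,12)  (13,14)  (14,15)  (14,16)  (15,17)
take (1,3); skip (0,4); take (8,9); take (11,12); take (13,14); take (14,15); take (15,17).
Selected 6 talks.

6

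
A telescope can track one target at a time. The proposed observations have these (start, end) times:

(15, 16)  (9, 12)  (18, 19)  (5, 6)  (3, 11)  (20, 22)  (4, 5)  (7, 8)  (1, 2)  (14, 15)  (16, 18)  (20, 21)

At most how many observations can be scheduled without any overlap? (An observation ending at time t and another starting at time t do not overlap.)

10

Sort by end time and greedily take each interval whose start is ≥ the last chosen end.
By end time: (1,2), (4,5), (5,6), (7,8), (3,11), (9,12), (14,15), (15,16), (16,18), (18,19), (20,21), (20,22).
Pick (1,2); next start ≥ 2 → (4,5); next start ≥ 5 → (5,6); next start ≥ 6 → (7,8); next start ≥ 8 → (9,12); next start ≥ 12 → (14,15); next start ≥ 15 → (15,16); next start ≥ 16 → (16,18); next start ≥ 18 → (18,19); next start ≥ 19 → (20,21).
Selected 10 observations.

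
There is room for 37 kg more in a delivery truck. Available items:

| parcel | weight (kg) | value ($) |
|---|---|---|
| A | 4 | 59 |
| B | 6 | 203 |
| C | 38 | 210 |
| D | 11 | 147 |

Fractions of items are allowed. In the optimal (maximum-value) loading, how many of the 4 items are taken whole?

Order: B (203/6=33.83) > A (59/4=14.75) > D (147/11=13.36) > C (210/38=5.53)
Fill: take B (6 @ 203) → take A (4 @ 59) → take D (11 @ 147) → take 16/38 of C → 88.42; 37/37 used.
3 item(s) taken whole; one partial (take 16/38 of C).

3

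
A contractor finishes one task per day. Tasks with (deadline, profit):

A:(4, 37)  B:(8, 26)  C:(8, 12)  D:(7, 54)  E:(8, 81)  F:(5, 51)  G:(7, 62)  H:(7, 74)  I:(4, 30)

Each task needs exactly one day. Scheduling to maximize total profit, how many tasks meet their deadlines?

Profit order: E=81 H=74 G=62 D=54 F=51 A=37 I=30 B=26 C=12
Assign: E→slot 8, H→slot 7, G→slot 6, D→slot 5, F→slot 4, A→slot 3, I→slot 2, B→slot 1, C skipped.
Slots: [1:B] [2:I] [3:A] [4:F] [5:D] [6:G] [7:H] [8:E]
8 of 9 scheduled.

8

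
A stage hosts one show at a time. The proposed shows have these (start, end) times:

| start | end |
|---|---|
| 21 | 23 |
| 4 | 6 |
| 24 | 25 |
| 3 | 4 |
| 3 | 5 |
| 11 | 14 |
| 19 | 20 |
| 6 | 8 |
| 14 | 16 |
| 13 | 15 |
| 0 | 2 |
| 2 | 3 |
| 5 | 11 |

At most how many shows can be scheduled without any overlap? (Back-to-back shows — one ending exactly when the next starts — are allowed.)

10

Greedy by earliest finish: after sorting by end time, pick each interval compatible with the last pick.
By end time: (0,2), (2,3), (3,4), (3,5), (4,6), (6,8), (5,11), (11,14), (13,15), (14,16), (19,20), (21,23), (24,25).
Pick (0,2); next start ≥ 2 → (2,3); next start ≥ 3 → (3,4); next start ≥ 4 → (4,6); next start ≥ 6 → (6,8); next start ≥ 8 → (11,14); next start ≥ 14 → (14,16); next start ≥ 16 → (19,20); next start ≥ 20 → (21,23); next start ≥ 23 → (24,25).
Selected 10 shows.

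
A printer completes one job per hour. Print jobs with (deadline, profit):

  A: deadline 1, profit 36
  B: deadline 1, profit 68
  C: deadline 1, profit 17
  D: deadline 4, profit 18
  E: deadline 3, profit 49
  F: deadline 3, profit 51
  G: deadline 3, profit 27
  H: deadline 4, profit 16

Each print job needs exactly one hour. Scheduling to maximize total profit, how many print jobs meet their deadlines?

4

Sort by profit descending; place each in the latest free slot ≤ its deadline.
By profit: B(d1,68), F(d3,51), E(d3,49), A(d1,36), G(d3,27), D(d4,18), C(d1,17), H(d4,16)
B→slot 1; F→slot 3; E→slot 2; A skipped; G skipped; D→slot 4; C skipped; H skipped.
4 of 8 scheduled.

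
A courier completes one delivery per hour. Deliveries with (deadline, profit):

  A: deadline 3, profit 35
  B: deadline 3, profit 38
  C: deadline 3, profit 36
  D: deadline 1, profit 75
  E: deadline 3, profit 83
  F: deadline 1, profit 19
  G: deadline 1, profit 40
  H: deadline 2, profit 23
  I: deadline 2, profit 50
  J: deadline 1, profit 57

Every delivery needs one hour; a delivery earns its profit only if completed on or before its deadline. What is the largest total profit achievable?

208

By profit: E(d3,83), D(d1,75), J(d1,57), I(d2,50), G(d1,40), B(d3,38), C(d3,36), A(d3,35), H(d2,23), F(d1,19)
E→slot 3; D→slot 1; J skipped; I→slot 2; G skipped; B skipped; C skipped; A skipped; H skipped; F skipped.
Profit = 75 + 50 + 83 = 208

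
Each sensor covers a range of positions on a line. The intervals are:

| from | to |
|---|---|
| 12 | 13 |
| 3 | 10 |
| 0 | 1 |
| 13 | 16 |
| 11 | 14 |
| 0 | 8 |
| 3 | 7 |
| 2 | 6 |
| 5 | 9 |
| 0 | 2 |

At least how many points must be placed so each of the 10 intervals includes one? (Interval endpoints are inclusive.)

Sorted: [0,1] [0,2] [2,6] [3,7] [0,8] [5,9] [3,10] [12,13] [11,14] [13,16]
{[0,1],[0,2]} hit by 1; {[2,6],[3,7],[0,8],[5,9],[3,10]} hit by 6; {[12,13],[11,14],[13,16]} hit by 13.
Points: 1, 6, 13 (3 total).

3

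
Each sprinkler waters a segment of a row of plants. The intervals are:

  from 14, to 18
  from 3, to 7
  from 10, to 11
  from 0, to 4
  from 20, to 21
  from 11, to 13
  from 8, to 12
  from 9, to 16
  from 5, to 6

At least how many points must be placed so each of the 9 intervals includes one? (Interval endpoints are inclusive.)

Process intervals by earliest right end; each time one isn't hit yet, stab at its right endpoint.
By right end: [0,4]  [5,6]  [3,7]  [10,11]  [8,12]  [11,13]  [9,16]  [14,18]  [20,21]
[0,4] uncovered → point at 4; [5,6] uncovered → point at 6; [10,11] uncovered → point at 11; [14,18] uncovered → point at 18; [20,21] uncovered → point at 21.
Points: 4, 6, 11, 18, 21 (5 total).

5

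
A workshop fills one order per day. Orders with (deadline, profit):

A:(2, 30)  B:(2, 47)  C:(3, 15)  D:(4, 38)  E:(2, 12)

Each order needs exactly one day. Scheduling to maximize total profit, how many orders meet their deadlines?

4

By profit: B(d2,47), D(d4,38), A(d2,30), C(d3,15), E(d2,12)
B→slot 2; D→slot 4; A→slot 1; C→slot 3; E skipped.
4 of 5 scheduled.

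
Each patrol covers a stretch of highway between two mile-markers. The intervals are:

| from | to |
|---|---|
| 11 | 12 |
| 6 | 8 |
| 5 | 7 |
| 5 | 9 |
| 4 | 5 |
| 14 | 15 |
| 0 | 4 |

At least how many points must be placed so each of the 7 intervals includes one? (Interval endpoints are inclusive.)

Sort by right endpoint; whenever an interval is uncovered, place a point at its right end.
Sorted: [0,4] [4,5] [5,7] [6,8] [5,9] [11,12] [14,15]
{[0,4],[4,5]} hit by 4; {[5,7],[6,8],[5,9]} hit by 7; {[11,12]} hit by 12; {[14,15]} hit by 15.
Points: 4, 7, 12, 15 (4 total).

4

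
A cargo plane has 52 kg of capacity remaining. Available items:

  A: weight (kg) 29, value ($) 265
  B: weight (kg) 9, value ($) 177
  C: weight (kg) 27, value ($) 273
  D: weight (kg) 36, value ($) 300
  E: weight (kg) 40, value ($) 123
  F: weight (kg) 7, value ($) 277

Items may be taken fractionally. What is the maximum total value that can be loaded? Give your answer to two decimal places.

809.24

Sort by value per unit weight and fill in that order.
Order: F (277/7=39.57) > B (177/9=19.67) > C (273/27=10.11) > A (265/29=9.14) > D (300/36=8.33) > E (123/40=3.08)
Fill: take F (7 @ 277) → take B (9 @ 177) → take C (27 @ 273) → take 9/29 of A → 82.24; 52/52 used.
Total value = 809.24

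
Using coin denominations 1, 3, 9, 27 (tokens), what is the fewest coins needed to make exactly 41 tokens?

Greedy: take as many of the largest coin as possible, then repeat with the remainder.
41 − 1×27→14 − 1×9→5 − 1×3→2 − 2×1→0
Total coins = 1 + 1 + 1 + 2 = 5

5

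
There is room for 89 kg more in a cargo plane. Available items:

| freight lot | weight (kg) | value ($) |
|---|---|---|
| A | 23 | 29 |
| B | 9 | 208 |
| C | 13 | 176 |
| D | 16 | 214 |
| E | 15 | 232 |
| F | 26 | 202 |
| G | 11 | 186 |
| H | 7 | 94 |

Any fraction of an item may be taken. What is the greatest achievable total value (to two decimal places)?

Greedy by value/weight ratio, highest first.
Order: B (208/9=23.11) > G (186/11=16.91) > E (232/15=15.47) > C (176/13=13.54) > H (94/7=13.43) > D (214/16=13.38) > F (202/26=7.77) > A (29/23=1.26)
Fill: take B (9 @ 208) → take G (11 @ 186) → take E (15 @ 232) → take C (13 @ 176) → take H (7 @ 94) → take D (16 @ 214) → take 18/26 of F → 139.85; 89/89 used.
Total value = 1249.85

1249.85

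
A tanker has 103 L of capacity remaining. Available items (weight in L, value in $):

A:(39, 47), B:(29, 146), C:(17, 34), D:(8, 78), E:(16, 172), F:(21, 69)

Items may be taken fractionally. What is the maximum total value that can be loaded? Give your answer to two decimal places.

Ratios (sorted): E 10.75, D 9.75, B 5.03, F 3.29, C 2.00, A 1.21
take E (16 @ 172); take D (8 @ 78); take B (29 @ 146); take F (21 @ 69); take C (17 @ 34); take 12/39 of A → 14.46. Capacity used 103/103.
Total value = 513.46

513.46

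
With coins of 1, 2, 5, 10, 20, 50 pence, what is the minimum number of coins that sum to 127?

127 − 2×50→27 − 1×20→7 − 1×5→2 − 1×2→0
Total coins = 2 + 1 + 1 + 1 = 5

5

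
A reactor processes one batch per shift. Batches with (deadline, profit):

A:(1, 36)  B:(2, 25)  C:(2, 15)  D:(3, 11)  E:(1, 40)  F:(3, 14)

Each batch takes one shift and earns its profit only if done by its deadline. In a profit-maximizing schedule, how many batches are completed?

3

Sort by profit descending; place each in the latest free slot ≤ its deadline.
Profit order: E=40 A=36 B=25 C=15 F=14 D=11
Assign: E→slot 1, A skipped, B→slot 2, C skipped, F→slot 3, D skipped.
Slots: [1:E] [2:B] [3:F]
3 of 6 scheduled.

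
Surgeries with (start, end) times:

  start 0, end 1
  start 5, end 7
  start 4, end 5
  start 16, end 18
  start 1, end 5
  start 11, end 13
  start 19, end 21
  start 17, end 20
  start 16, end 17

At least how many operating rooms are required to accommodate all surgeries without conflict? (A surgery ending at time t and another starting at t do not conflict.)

2

Count concurrent intervals with a sweep; the peak is the room count.
Events (time:±→running): 0:+→1 1:-→0 1:+→1 4:+→2 … peak 2.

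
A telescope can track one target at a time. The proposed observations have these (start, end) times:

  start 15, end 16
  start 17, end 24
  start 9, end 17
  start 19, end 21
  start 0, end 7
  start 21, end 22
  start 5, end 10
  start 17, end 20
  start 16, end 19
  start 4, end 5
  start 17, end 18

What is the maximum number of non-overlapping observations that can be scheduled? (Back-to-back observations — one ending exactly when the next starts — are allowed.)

Order by finish time; keep every interval that doesn't clash with the previous kept one.
By end time: (4,5), (0,7), (5,10), (15,16), (9,17), (17,18), (16,19), (17,20), (19,21), (21,22), (17,24).
Pick (4,5); next start ≥ 5 → (5,10); next start ≥ 10 → (15,16); next start ≥ 16 → (17,18); next start ≥ 18 → (19,21); next start ≥ 21 → (21,22).
Selected 6 observations.

6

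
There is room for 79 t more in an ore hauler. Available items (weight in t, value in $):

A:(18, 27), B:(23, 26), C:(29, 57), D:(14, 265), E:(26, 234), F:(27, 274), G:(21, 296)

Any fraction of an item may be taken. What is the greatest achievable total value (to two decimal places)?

Greedy by value/weight ratio, highest first.
Order: D (265/14=18.93) > G (296/21=14.10) > F (274/27=10.15) > E (234/26=9.00) > C (57/29=1.97) > A (27/18=1.50) > B (26/23=1.13)
Fill: take D (14 @ 265) → take G (21 @ 296) → take F (27 @ 274) → take 17/26 of E → 153.00; 79/79 used.
Total value = 988.00

988.00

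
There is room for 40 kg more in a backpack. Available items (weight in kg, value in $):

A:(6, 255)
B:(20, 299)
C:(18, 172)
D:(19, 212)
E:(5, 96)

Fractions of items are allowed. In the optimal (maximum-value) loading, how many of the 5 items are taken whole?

3

Sort by value per unit weight and fill in that order.
Ratios (sorted): A 42.50, E 19.20, B 14.95, D 11.16, C 9.56
take A (6 @ 255); take E (5 @ 96); take B (20 @ 299); take 9/19 of D → 100.42. Capacity used 40/40.
3 item(s) taken whole; one partial (take 9/19 of D).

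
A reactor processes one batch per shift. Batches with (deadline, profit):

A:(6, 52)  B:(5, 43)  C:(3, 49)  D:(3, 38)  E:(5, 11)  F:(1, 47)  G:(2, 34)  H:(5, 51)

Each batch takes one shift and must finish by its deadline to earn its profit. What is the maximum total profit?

280

Profit order: A=52 H=51 C=49 F=47 B=43 D=38 G=34 E=11
Assign: A→slot 6, H→slot 5, C→slot 3, F→slot 1, B→slot 4, D→slot 2, G skipped, E skipped.
Slots: [1:F] [2:D] [3:C] [4:B] [5:H] [6:A]
Profit = 47 + 38 + 49 + 43 + 51 + 52 = 280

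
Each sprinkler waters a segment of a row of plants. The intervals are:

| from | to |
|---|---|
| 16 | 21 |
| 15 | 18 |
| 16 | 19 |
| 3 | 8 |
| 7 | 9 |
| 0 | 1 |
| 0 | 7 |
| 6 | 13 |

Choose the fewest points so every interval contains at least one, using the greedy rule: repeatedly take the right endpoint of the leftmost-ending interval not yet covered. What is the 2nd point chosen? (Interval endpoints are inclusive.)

Sort by right endpoint; whenever an interval is uncovered, place a point at its right end.
Sorted: [0,1] [0,7] [3,8] [7,9] [6,13] [15,18] [16,19] [16,21]
{[0,1],[0,7]} hit by 1; {[3,8],[7,9],[6,13]} hit by 8; {[15,18],[16,19],[16,21]} hit by 18.
Points: 1, 8, 18 (3 total).

8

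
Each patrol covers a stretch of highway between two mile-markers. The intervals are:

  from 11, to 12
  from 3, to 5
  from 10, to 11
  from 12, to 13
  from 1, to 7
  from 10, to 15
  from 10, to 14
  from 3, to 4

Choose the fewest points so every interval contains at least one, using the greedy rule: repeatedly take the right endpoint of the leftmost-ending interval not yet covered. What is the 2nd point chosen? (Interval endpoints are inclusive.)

Process intervals by earliest right end; each time one isn't hit yet, stab at its right endpoint.
Sorted: [3,4] [3,5] [1,7] [10,11] [11,12] [12,13] [10,14] [10,15]
{[3,4],[3,5],[1,7]} hit by 4; {[10,11],[11,12]} hit by 11; {[12,13],[10,14],[10,15]} hit by 13.
Points: 4, 11, 13 (3 total).

11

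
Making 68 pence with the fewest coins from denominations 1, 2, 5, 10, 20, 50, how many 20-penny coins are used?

Use the largest denomination that fits, subtract, and repeat.
68 = 1×50 + 1×10 + 1×5 + 1×2 + 1×1
Count of 20: 0

0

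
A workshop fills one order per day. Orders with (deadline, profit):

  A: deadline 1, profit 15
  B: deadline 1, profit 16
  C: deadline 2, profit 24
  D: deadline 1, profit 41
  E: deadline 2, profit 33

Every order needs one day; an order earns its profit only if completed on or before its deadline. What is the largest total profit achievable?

74

Sort by profit descending; place each in the latest free slot ≤ its deadline.
Profit order: D=41 E=33 C=24 B=16 A=15
Assign: D→slot 1, E→slot 2, C skipped, B skipped, A skipped.
Slots: [1:D] [2:E]
Profit = 41 + 33 = 74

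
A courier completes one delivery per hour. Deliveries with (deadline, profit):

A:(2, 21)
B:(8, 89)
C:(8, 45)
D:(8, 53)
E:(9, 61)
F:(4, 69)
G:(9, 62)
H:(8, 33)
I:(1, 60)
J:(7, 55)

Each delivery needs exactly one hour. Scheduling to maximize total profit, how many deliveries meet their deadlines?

9

Sort by profit descending; place each in the latest free slot ≤ its deadline.
By profit: B(d8,89), F(d4,69), G(d9,62), E(d9,61), I(d1,60), J(d7,55), D(d8,53), C(d8,45), H(d8,33), A(d2,21)
B→slot 8; F→slot 4; G→slot 9; E→slot 7; I→slot 1; J→slot 6; D→slot 5; C→slot 3; H→slot 2; A skipped.
9 of 10 scheduled.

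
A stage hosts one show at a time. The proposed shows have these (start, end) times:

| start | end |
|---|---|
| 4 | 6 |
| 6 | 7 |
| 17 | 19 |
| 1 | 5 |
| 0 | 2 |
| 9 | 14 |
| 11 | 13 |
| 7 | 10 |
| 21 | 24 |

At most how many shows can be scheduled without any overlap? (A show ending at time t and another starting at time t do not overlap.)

7

Order by finish time; keep every interval that doesn't clash with the previous kept one.
By end time: (0,2), (1,5), (4,6), (6,7), (7,10), (11,13), (9,14), (17,19), (21,24).
Pick (0,2); next start ≥ 2 → (4,6); next start ≥ 6 → (6,7); next start ≥ 7 → (7,10); next start ≥ 10 → (11,13); next start ≥ 13 → (17,19); next start ≥ 19 → (21,24).
Selected 7 shows.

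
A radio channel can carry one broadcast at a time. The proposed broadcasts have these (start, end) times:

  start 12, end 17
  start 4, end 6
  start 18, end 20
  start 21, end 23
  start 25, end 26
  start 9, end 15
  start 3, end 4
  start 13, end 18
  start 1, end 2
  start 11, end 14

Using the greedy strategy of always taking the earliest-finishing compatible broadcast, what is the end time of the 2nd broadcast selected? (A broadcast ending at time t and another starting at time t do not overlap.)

4

Sort by end time and greedily take each interval whose start is ≥ the last chosen end.
Sorted by end: (1,2)  (3,4)  (4,6)  (11,14)  (9,15)  (12,17)  (13,18)  (18,20)  (21,23)  (25,26)
take (1,2); take (3,4); take (4,6); take (11,14); skip (9,15); skip (12,17); take (18,20); take (21,23); take (25,26).
Selected: (1,2) (3,4) (4,6) (11,14) (18,20) (21,23) (25,26)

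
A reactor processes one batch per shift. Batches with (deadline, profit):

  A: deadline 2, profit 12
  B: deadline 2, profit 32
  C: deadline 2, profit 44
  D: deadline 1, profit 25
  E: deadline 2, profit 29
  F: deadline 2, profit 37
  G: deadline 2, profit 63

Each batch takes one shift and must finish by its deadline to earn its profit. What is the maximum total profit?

Sort by profit descending; place each in the latest free slot ≤ its deadline.
Profit order: G=63 C=44 F=37 B=32 E=29 D=25 A=12
Assign: G→slot 2, C→slot 1, F skipped, B skipped, E skipped, D skipped, A skipped.
Slots: [1:C] [2:G]
Profit = 44 + 63 = 107

107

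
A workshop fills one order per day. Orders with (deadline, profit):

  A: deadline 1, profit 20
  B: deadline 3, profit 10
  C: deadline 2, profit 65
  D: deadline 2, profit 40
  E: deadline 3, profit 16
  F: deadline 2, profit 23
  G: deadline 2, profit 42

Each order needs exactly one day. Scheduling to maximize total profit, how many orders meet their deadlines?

Profit order: C=65 G=42 D=40 F=23 A=20 E=16 B=10
Assign: C→slot 2, G→slot 1, D skipped, F skipped, A skipped, E→slot 3, B skipped.
Slots: [1:G] [2:C] [3:E]
3 of 7 scheduled.

3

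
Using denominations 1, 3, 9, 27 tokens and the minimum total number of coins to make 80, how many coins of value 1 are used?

Use the largest denomination that fits, subtract, and repeat.
80 = 2×27 + 2×9 + 2×3 + 2×1
Count of 1: 2

2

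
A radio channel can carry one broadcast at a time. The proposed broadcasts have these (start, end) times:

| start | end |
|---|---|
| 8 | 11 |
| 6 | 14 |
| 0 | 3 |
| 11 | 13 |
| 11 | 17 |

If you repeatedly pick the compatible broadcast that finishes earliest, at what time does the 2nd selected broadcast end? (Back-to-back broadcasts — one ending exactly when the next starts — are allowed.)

Order by finish time; keep every interval that doesn't clash with the previous kept one.
By end time: (0,3), (8,11), (11,13), (6,14), (11,17).
Pick (0,3); next start ≥ 3 → (8,11); next start ≥ 11 → (11,13).
Selected: (0,3) (8,11) (11,13)

11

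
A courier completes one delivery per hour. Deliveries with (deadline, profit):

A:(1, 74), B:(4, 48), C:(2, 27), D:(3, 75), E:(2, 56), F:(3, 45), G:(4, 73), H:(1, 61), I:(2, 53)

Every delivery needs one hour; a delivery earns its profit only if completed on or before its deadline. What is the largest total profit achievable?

278

Sort by profit descending; place each in the latest free slot ≤ its deadline.
By profit: D(d3,75), A(d1,74), G(d4,73), H(d1,61), E(d2,56), I(d2,53), B(d4,48), F(d3,45), C(d2,27)
D→slot 3; A→slot 1; G→slot 4; H skipped; E→slot 2; I skipped; B skipped; F skipped; C skipped.
Profit = 74 + 56 + 75 + 73 = 278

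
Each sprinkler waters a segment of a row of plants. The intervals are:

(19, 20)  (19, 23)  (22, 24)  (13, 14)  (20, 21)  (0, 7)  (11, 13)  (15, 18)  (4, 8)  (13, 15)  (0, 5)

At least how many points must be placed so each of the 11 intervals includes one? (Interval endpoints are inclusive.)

5

Sorted: [0,5] [0,7] [4,8] [11,13] [13,14] [13,15] [15,18] [19,20] [20,21] [19,23] [22,24]
{[0,5],[0,7],[4,8]} hit by 5; {[11,13],[13,14],[13,15]} hit by 13; {[15,18]} hit by 18; {[19,20],[20,21],[19,23]} hit by 20; {[22,24]} hit by 24.
Points: 5, 13, 18, 20, 24 (5 total).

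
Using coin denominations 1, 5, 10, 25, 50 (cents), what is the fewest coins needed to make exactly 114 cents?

114 = 2×50 + 1×10 + 4×1
Total coins = 2 + 1 + 4 = 7

7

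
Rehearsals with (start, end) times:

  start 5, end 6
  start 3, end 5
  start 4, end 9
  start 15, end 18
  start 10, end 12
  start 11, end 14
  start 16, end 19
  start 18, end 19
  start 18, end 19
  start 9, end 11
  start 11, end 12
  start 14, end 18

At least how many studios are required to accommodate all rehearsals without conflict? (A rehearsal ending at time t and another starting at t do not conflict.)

starts: [3, 4, 5, 9, 10, 11, 11, 14, 15, 16, 18, 18]
ends:   [5, 6, 9, 11, 12, 12, 14, 18, 18, 19, 19, 19]
s3→1 s4→2 e5→1 s5→2 e6→1 e9→0 s9→1 s10→2 e11→1 s11→2 s11→3  — peak 3.

3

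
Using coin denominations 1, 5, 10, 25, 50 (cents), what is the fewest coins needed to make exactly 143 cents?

8

Greedy: take as many of the largest coin as possible, then repeat with the remainder.
143 = 2×50 + 1×25 + 1×10 + 1×5 + 3×1
Total coins = 2 + 1 + 1 + 1 + 3 = 8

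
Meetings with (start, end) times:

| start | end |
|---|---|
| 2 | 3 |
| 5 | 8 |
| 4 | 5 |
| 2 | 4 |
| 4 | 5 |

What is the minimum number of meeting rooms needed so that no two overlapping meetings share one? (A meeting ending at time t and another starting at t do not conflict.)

Count concurrent intervals with a sweep; the peak is the room count.
Events (time:±→running): 2:+→1 2:+→2 … peak 2.

2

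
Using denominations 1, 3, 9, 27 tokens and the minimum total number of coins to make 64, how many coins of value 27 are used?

2

Use the largest denomination that fits, subtract, and repeat.
64 = 2×27 + 1×9 + 1×1
Count of 27: 2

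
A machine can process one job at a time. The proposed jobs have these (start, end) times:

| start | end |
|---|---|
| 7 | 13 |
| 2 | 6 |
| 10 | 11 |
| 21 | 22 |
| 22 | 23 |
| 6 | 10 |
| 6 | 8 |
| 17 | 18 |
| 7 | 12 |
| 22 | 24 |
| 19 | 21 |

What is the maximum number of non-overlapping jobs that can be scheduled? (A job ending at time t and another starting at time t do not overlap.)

7

Sorted by end: (2,6)  (6,8)  (6,10)  (10,11)  (7,12)  (7,13)  (17,18)  (19,21)  (21,22)  (22,23)  (22,24)
take (2,6); take (6,8); take (10,11); take (17,18); take (19,21); take (21,22); take (22,23); skip (22,24).
Selected 7 jobs.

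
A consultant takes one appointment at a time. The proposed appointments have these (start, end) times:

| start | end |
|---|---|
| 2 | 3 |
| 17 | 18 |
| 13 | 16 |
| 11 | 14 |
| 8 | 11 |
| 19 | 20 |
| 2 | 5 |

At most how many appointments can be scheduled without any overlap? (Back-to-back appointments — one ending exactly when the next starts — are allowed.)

Sort by end time and greedily take each interval whose start is ≥ the last chosen end.
Sorted by end: (2,3)  (2,5)  (8,11)  (11,14)  (13,16)  (17,18)  (19,20)
take (2,3); take (8,11); take (11,14); skip (13,16); take (17,18); take (19,20).
Selected 5 appointments.

5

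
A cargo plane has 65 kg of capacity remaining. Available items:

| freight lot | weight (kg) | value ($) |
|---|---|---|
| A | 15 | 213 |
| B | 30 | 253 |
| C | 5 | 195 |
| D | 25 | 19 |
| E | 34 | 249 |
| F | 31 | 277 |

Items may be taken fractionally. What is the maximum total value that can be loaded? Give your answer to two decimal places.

803.07

Greedy by value/weight ratio, highest first.
Ratios (sorted): C 39.00, A 14.20, F 8.94, B 8.43, E 7.32, D 0.76
take C (5 @ 195); take A (15 @ 213); take F (31 @ 277); take 14/30 of B → 118.07. Capacity used 65/65.
Total value = 803.07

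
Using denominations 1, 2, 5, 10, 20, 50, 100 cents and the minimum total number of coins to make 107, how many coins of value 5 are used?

1

107 = 1×100 + 1×5 + 1×2
Count of 5: 1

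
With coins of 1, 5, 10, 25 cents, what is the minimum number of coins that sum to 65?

4

Use the largest denomination that fits, subtract, and repeat.
65 − 2×25→15 − 1×10→5 − 1×5→0
Total coins = 2 + 1 + 1 = 4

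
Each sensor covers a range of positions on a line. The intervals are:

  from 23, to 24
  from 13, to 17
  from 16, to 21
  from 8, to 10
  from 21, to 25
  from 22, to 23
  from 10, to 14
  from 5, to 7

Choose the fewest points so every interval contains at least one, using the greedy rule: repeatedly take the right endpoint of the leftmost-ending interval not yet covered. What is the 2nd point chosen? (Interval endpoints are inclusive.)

Sort by right endpoint; whenever an interval is uncovered, place a point at its right end.
Sorted: [5,7] [8,10] [10,14] [13,17] [16,21] [22,23] [23,24] [21,25]
{[5,7]} hit by 7; {[8,10],[10,14]} hit by 10; {[13,17],[16,21]} hit by 17; {[22,23],[23,24],[21,25]} hit by 23.
Points: 7, 10, 17, 23 (4 total).

10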